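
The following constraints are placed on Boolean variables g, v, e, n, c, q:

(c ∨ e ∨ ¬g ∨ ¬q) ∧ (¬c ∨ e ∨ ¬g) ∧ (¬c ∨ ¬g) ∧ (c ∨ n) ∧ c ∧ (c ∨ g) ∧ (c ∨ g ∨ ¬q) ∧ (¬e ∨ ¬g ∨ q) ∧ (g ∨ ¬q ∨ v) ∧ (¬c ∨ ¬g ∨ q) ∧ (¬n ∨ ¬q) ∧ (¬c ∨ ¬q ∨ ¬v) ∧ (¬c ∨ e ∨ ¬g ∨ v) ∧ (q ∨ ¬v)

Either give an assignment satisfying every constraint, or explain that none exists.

Unit clause (c) forces c = True.
In (¬c ∨ ¬g) only ¬g is left, so g = False.
Try v = True:
  (¬c ∨ ¬q ∨ ¬v) forces q = False.
  clause (q ∨ ¬v) is falsified — backtrack.
So v = False.
  then (g ∨ ¬q ∨ v) forces q = False.
Set e = False.
Set n = False.
All clauses satisfied.

g = False, v = False, e = False, n = False, c = True, q = False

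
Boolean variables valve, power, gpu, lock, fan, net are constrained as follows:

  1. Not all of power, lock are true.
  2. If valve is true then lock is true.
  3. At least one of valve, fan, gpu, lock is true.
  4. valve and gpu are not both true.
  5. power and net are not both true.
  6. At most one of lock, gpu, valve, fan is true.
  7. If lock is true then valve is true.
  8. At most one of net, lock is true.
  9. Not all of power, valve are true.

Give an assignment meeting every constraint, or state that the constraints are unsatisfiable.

valve=F, power=T, gpu=T, lock=F, fan=F, net=F

  (1) {power, lock}: 1/2 true — not all ✓
  (2) valve=F ⇒ lock: vacuous ✓
  (3) {valve, fan, gpu, lock}: 1 true — at least one ✓
  (4) valve=F, gpu=T — not both ✓
  (5) power=T, net=F — not both ✓
  (6) {lock, gpu, valve, fan}: 1 true — at most one ✓
  (7) lock=F ⇒ valve: vacuous ✓
  (8) {net, lock}: 0 true — at most one ✓
  (9) {power, valve}: 1/2 true — not all ✓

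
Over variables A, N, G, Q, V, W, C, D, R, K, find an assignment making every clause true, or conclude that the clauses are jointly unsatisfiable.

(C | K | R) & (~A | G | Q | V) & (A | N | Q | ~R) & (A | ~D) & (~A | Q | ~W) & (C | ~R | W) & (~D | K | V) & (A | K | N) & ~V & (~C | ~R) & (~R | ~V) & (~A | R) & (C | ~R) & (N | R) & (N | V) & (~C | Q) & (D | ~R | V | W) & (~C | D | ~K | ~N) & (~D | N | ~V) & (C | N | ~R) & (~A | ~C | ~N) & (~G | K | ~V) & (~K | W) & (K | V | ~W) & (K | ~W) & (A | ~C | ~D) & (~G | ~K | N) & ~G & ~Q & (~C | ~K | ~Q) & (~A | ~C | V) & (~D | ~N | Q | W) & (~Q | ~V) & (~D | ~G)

Unit clause (~V) forces V = False.
In (N | V) only N is left, so N = True.
Unit clause (~G) forces G = False.
Unit clause (~Q) forces Q = False.
In (~A | G | Q | V) only ~A is left, so A = False.
In (A | ~D) only ~D is left, so D = False.
In (~C | Q) only ~C is left, so C = False.
In (C | ~R) only ~R is left, so R = False.
In (C | K | R) only K is left, so K = True.
In (~K | W) only W is left, so W = True.
All clauses satisfied.

A=F; N=T; G=F; Q=F; V=F; W=T; C=F; D=F; R=F; K=T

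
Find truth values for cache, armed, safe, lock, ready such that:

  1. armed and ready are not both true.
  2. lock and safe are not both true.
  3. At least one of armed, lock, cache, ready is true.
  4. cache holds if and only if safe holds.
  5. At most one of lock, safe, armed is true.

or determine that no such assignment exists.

cache = False, armed = False, safe = False, lock = False, ready = True

  (1) armed=F, ready=T — not both ✓
  (2) lock=F, safe=F — not both ✓
  (3) {armed, lock, cache, ready}: 1 true — at least one ✓
  (4) cache=F, safe=F — same ✓
  (5) {lock, safe, armed}: 0 true — at most one ✓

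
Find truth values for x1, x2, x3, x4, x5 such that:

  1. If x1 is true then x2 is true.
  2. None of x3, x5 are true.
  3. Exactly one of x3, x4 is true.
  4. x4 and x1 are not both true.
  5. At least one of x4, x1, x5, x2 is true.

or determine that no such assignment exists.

x1: False, x2: False, x3: False, x4: True, x5: False

  (1) x1=F ⇒ x2: vacuous ✓
  (2) {x3, x5}: 0 true — none ✓
  (3) {x3, x4}: 1 true — exactly one ✓
  (4) x4=T, x1=F — not both ✓
  (5) {x4, x1, x5, x2}: 1 true — at least one ✓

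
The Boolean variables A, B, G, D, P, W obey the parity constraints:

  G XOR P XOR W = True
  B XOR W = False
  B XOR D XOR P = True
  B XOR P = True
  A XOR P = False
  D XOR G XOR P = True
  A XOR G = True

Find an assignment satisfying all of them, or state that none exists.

A = True; B = False; G = False; D = False; P = True; W = False

G XOR P XOR W = F XOR T XOR F = True ✓
B XOR W = F XOR F = False ✓
B XOR D XOR P = F XOR F XOR T = True ✓
B XOR P = F XOR T = True ✓
A XOR P = T XOR T = False ✓
D XOR G XOR P = F XOR F XOR T = True ✓
A XOR G = T XOR F = True ✓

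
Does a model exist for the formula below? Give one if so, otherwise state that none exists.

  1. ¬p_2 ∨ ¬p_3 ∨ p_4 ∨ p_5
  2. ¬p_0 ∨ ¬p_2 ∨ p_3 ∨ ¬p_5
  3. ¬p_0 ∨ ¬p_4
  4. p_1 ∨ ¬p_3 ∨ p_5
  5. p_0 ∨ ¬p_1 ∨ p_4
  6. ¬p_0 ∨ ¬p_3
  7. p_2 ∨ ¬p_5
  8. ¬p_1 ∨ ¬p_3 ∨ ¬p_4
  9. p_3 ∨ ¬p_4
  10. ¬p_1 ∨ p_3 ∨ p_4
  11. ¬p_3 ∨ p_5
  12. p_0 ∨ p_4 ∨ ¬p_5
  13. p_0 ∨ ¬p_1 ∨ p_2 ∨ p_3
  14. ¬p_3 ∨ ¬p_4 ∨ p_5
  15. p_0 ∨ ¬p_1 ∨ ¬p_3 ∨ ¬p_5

p_0 = True, p_1 = False, p_2 = False, p_3 = False, p_4 = False, p_5 = False

Set p_0 = True.
  then (¬p_0 ∨ ¬p_4) forces p_4 = False.
  then (¬p_0 ∨ ¬p_3) forces p_3 = False.
  then (¬p_1 ∨ p_3 ∨ p_4) forces p_1 = False.
Set p_2 = False.
  then (p_2 ∨ ¬p_5) forces p_5 = False.
All clauses satisfied.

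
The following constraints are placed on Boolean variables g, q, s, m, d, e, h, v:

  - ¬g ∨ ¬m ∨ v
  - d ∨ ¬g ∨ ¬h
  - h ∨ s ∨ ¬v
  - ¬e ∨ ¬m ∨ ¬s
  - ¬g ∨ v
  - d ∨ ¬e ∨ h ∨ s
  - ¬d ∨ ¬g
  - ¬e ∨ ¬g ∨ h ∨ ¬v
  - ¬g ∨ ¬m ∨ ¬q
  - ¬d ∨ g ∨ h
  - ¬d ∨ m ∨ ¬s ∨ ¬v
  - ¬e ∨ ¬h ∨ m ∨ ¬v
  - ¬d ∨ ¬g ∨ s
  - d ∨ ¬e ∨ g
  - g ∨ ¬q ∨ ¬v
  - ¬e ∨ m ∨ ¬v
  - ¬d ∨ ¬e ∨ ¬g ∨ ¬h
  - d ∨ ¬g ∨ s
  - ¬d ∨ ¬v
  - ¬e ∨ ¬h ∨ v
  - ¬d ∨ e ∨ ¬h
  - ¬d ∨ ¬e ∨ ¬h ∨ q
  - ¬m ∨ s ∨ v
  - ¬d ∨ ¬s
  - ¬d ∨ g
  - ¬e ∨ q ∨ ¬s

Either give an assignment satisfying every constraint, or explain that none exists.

g=F, q=F, s=T, m=T, d=F, e=F, h=T, v=T

Set g = False.
  then (¬d ∨ g) forces d = False.
  then (d ∨ ¬e ∨ g) forces e = False.
Set q = False.
Set s = True.
Set m = True.
Set h = True.
Set v = True.
All clauses satisfied.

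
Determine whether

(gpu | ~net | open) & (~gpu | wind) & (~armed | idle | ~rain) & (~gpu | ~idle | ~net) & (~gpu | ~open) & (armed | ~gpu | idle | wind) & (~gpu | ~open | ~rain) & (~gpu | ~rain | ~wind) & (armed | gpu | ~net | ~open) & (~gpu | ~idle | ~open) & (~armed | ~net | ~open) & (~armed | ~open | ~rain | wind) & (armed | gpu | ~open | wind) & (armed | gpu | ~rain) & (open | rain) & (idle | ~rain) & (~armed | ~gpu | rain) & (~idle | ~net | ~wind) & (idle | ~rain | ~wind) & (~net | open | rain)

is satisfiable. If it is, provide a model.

Set gpu = False.
Set rain = True.
  then (armed | gpu | ~rain) forces armed = True.
  then (idle | ~rain) forces idle = True.
Try net = True:
  (gpu | ~net | open) forces open = True.
  clause (~armed | ~net | ~open) is falsified — backtrack.
So net = False.
Set open = True.
  then (~armed | ~open | ~rain | wind) forces wind = True.
All clauses satisfied.

gpu = False; rain = True; idle = True; net = False; open = True; armed = True; wind = True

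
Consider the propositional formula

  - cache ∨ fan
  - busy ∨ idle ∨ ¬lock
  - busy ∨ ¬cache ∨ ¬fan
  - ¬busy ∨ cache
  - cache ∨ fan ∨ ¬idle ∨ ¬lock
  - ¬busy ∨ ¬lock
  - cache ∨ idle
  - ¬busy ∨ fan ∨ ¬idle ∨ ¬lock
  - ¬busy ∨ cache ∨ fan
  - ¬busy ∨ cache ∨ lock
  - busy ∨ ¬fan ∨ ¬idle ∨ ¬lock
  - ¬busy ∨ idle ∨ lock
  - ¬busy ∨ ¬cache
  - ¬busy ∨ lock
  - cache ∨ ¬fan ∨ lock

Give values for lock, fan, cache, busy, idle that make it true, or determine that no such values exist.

Set lock = False.
  then (¬busy ∨ lock) forces busy = False.
Try fan = True:
  (busy ∨ ¬cache ∨ ¬fan) forces cache = False.
  clause (cache ∨ ¬fan ∨ lock) is falsified — backtrack.
So fan = False.
  then (cache ∨ fan) forces cache = True.
Set idle = False.
All clauses satisfied.

lock=F, fan=F, cache=T, busy=F, idle=F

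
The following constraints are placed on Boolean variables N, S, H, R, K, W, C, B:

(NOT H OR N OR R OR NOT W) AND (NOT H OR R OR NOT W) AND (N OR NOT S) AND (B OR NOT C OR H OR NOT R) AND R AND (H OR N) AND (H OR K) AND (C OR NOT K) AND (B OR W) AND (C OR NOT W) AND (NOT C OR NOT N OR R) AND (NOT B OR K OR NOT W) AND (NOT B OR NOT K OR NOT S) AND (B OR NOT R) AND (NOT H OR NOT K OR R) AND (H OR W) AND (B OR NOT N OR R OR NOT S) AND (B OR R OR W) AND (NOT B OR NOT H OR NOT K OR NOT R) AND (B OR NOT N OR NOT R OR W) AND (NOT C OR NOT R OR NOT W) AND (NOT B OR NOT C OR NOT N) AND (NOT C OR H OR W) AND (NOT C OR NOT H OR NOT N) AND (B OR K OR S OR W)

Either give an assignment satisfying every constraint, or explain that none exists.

Unit clause (R) forces R = True.
In (B OR NOT R) only B is left, so B = True.
Set N = True.
  then (NOT B OR NOT C OR NOT N) forces C = False.
  then (C OR NOT K) forces K = False.
  then (C OR NOT W) forces W = False.
  then (H OR W) forces H = True.
Set S = False.
All clauses satisfied.

N=T; S=F; H=T; R=T; K=F; W=F; C=F; B=T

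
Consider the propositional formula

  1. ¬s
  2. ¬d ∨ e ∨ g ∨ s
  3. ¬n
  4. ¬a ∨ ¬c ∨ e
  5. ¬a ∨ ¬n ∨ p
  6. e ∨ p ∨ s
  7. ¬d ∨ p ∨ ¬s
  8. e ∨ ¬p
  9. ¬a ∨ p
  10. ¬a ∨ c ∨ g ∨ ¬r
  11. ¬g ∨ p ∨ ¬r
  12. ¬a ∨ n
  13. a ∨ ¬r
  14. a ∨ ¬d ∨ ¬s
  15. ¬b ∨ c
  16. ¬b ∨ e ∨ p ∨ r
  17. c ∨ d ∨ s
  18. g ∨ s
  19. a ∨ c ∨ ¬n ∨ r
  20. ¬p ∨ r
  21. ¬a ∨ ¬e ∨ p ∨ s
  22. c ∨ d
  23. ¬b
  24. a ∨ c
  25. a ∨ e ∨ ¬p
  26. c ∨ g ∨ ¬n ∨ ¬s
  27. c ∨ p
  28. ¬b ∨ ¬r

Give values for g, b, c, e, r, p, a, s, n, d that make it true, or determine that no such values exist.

g = True, b = False, c = True, e = True, r = False, p = False, a = False, s = False, n = False, d = False

Unit clause (¬s) forces s = False.
Unit clause (¬n) forces n = False.
In (¬a ∨ n) only ¬a is left, so a = False.
In (a ∨ ¬r) only ¬r is left, so r = False.
In (g ∨ s) only g is left, so g = True.
In (¬p ∨ r) only ¬p is left, so p = False.
Unit clause (¬b) forces b = False.
In (a ∨ c) only c is left, so c = True.
In (e ∨ p ∨ s) only e is left, so e = True.
Set d = False.
All clauses satisfied.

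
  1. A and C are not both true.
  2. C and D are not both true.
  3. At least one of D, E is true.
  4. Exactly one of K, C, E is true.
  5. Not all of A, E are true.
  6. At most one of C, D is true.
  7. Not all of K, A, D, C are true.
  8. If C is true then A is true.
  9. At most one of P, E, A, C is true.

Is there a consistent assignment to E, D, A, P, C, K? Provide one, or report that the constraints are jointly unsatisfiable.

E = False, D = True, A = False, P = False, C = False, K = True

  (1) A=F, C=F — not both ✓
  (2) C=F, D=T — not both ✓
  (3) {D, E}: 1 true — at least one ✓
  (4) {K, C, E}: 1 true — exactly one ✓
  (5) {A, E}: 0/2 true — not all ✓
  (6) {C, D}: 1 true — at most one ✓
  (7) {K, A, D, C}: 2/4 true — not all ✓
  (8) C=F ⇒ A: vacuous ✓
  (9) {P, E, A, C}: 0 true — at most one ✓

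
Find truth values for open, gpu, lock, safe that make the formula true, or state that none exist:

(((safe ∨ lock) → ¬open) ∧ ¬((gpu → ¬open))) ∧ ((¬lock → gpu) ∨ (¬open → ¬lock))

open=T; gpu=T; lock=F; safe=F

  ((safe ∨ lock) → ¬open) ∧ ¬((gpu → ¬open)) = True
    (safe ∨ lock) → ¬open = True
      safe ∨ lock = False
      ¬open = False
    ¬((gpu → ¬open)) = True
      gpu → ¬open = False
        ¬open = False
  (¬lock → gpu) ∨ (¬open → ¬lock) = True
    ¬lock → gpu = True
      ¬lock = True
    ¬open → ¬lock = True
      ¬open = False
      ¬lock = True
Both conjuncts True, so the formula holds.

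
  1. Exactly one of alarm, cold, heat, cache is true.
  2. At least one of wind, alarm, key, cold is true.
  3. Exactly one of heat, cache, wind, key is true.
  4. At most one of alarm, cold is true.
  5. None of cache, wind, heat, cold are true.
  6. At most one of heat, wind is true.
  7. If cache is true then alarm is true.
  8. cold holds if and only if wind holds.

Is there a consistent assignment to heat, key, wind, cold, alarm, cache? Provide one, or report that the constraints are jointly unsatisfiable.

heat = False, key = True, wind = False, cold = False, alarm = True, cache = False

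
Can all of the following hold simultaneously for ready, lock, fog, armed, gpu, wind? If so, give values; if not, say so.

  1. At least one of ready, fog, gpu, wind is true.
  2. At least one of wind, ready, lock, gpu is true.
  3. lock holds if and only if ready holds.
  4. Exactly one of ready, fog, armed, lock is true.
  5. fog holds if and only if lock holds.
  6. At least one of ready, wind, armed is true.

ready = False, lock = False, fog = False, armed = True, gpu = True, wind = True

  (1) {ready, fog, gpu, wind}: 2 true — at least one ✓
  (2) {wind, ready, lock, gpu}: 2 true — at least one ✓
  (3) lock=F, ready=F — same ✓
  (4) {ready, fog, armed, lock}: 1 true — exactly one ✓
  (5) fog=F, lock=F — same ✓
  (6) {ready, wind, armed}: 2 true — at least one ✓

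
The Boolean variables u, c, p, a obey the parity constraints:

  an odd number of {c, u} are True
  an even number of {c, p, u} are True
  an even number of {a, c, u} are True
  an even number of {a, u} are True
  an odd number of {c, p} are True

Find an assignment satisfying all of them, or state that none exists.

u=T, c=F, p=T, a=T

{c, u}: 1 true → odd ✓
{c, p, u}: 2 true → even ✓
{a, c, u}: 2 true → even ✓
{a, u}: 2 true → even ✓
{c, p}: 1 true → odd ✓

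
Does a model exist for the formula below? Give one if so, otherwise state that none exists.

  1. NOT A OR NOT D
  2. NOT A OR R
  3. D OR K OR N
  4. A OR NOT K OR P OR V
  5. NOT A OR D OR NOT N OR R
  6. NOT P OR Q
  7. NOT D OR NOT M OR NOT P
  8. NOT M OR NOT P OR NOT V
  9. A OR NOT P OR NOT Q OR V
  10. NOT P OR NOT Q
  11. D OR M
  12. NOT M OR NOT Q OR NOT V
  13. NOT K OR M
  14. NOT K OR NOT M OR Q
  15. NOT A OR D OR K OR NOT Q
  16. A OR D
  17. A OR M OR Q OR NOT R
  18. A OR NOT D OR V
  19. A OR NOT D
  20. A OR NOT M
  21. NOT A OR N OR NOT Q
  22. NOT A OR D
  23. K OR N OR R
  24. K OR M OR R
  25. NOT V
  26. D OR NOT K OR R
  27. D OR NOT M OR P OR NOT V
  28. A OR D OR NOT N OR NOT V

UNSATISFIABLE

Case A = True:
  (NOT A OR NOT D) forces D = False.
  Clause (NOT A OR D) is falsified — contradiction.
Case A = False:
  (A OR D) forces D = True.
  Clause (A OR NOT D) is falsified — contradiction.
Both cases fail, so the formula is unsatisfiable.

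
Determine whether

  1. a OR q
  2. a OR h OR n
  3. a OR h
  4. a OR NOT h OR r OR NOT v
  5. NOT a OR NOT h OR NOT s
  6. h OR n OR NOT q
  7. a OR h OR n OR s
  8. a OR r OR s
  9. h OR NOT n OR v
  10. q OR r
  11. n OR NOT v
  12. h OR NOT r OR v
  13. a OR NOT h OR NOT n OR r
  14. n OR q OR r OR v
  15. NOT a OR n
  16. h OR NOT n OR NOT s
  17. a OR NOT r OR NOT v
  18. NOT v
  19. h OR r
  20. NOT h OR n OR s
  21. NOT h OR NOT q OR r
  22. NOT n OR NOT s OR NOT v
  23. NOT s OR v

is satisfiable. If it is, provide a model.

Unit clause (NOT v) forces v = False.
In (NOT s OR v) only NOT s is left, so s = False.
Set q = True.
Try r = False:
  (a OR r OR s) forces a = True.
  (NOT a OR n) forces n = True.
  (h OR NOT n OR v) forces h = True.
  clause (NOT h OR NOT q OR r) is falsified — backtrack.
So r = True.
  then (h OR NOT r OR v) forces h = True.
  then (NOT h OR n OR s) forces n = True.
Set a = True.
All clauses satisfied.

s: False, q: True, r: True, v: False, n: True, h: True, a: True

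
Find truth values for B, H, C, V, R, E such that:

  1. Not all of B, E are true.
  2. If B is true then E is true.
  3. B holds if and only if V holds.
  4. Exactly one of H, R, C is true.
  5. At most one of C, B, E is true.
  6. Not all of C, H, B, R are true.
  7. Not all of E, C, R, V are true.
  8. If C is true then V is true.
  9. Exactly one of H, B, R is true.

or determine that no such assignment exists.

B = False; H = False; C = False; V = False; R = True; E = True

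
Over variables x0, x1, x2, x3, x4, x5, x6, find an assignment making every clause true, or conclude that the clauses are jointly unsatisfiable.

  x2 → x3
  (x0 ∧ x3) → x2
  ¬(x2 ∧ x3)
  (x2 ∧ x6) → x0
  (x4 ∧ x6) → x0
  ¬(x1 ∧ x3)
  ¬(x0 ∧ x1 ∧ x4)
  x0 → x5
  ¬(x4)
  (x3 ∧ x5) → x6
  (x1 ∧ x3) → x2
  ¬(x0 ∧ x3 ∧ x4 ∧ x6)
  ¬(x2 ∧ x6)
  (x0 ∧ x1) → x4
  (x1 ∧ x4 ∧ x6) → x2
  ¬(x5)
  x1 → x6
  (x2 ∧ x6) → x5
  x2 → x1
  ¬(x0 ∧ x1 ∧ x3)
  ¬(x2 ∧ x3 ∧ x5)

x0 = False; x1 = False; x2 = False; x3 = False; x4 = False; x5 = False; x6 = True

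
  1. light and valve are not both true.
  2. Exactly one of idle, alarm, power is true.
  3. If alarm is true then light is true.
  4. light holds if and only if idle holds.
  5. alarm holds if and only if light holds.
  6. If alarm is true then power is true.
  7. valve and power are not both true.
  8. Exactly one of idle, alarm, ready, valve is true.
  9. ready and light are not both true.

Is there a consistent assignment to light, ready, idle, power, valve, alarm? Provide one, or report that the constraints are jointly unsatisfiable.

light = False, ready = True, idle = False, power = True, valve = False, alarm = False

  (1) light=F, valve=F — not both ✓
  (2) {idle, alarm, power}: 1 true — exactly one ✓
  (3) alarm=F ⇒ light: vacuous ✓
  (4) light=F, idle=F — same ✓
  (5) alarm=F, light=F — same ✓
  (6) alarm=F ⇒ power: vacuous ✓
  (7) valve=F, power=T — not both ✓
  (8) {idle, alarm, ready, valve}: 1 true — exactly one ✓
  (9) ready=T, light=F — not both ✓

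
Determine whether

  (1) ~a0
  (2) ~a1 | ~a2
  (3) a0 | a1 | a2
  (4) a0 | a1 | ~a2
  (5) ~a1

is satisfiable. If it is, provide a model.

Unsatisfiable

Case a0 = True:
  Clause (~a0) is falsified — contradiction.
Case a0 = False:
  (~a1) forces a1 = False.
  (a0 | a1 | a2) forces a2 = True.
  Clause (a0 | a1 | ~a2) is falsified — contradiction.
Both cases fail, so the formula is unsatisfiable.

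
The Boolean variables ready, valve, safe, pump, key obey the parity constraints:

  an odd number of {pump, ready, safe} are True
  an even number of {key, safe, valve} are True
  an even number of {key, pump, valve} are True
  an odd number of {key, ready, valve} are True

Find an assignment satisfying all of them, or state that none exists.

ready: True; valve: False; safe: False; pump: False; key: False

{pump, ready, safe}: 1 true → odd ✓
{key, safe, valve}: 0 true → even ✓
{key, pump, valve}: 0 true → even ✓
{key, ready, valve}: 1 true → odd ✓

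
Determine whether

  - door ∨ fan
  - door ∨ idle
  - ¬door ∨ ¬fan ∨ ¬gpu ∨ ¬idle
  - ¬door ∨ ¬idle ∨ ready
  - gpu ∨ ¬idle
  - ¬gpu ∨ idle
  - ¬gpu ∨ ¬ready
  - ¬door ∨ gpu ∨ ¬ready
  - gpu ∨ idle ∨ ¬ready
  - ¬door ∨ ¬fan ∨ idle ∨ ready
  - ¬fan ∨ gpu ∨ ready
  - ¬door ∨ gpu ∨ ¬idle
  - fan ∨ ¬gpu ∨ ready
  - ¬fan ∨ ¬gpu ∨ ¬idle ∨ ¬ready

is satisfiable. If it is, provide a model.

Set gpu = False.
  then (gpu ∨ ¬idle) forces idle = False.
  then (gpu ∨ idle ∨ ¬ready) forces ready = False.
  then (¬fan ∨ gpu ∨ ready) forces fan = False.
  then (door ∨ fan) forces door = True.
All clauses satisfied.

gpu = False, door = True, fan = False, idle = False, ready = False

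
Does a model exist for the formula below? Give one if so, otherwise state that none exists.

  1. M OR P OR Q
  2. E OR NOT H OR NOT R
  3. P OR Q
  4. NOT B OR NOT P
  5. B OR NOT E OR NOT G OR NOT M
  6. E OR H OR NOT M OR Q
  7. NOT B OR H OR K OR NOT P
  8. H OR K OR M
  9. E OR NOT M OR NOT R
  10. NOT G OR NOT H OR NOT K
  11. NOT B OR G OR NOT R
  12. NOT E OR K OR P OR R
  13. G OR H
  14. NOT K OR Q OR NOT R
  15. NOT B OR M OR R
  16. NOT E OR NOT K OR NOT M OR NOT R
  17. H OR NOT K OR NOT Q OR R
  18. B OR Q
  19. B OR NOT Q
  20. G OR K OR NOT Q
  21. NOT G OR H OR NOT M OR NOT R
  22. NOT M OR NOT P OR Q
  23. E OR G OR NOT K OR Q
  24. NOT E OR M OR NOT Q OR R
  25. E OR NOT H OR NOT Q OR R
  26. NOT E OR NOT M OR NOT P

Set K = True.
Try B = False:
  (B OR Q) forces Q = True.
  clause (B OR NOT Q) is falsified — backtrack.
So B = True.
  then (NOT B OR NOT P) forces P = False.
  then (P OR Q) forces Q = True.
Set M = False.
  then (NOT B OR M OR R) forces R = True.
  then (NOT B OR G OR NOT R) forces G = True.
  then (NOT G OR NOT H OR NOT K) forces H = False.
Set E = False.
All clauses satisfied.

K = True, B = True, M = False, Q = True, E = False, H = False, G = True, R = True, P = False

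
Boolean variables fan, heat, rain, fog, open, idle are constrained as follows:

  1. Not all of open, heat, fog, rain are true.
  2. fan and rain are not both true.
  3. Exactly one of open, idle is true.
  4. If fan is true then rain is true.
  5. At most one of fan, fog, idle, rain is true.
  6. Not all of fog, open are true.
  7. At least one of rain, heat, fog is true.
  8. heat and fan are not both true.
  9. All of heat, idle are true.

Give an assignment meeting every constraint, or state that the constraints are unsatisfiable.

fan=F, heat=T, rain=F, fog=F, open=F, idle=T

  (1) {open, heat, fog, rain}: 1/4 true — not all ✓
  (2) fan=F, rain=F — not both ✓
  (3) {open, idle}: 1 true — exactly one ✓
  (4) fan=F ⇒ rain: vacuous ✓
  (5) {fan, fog, idle, rain}: 1 true — at most one ✓
  (6) {fog, open}: 0/2 true — not all ✓
  (7) {rain, heat, fog}: 1 true — at least one ✓
  (8) heat=T, fan=F — not both ✓
  (9) {heat, idle}: all 2 true ✓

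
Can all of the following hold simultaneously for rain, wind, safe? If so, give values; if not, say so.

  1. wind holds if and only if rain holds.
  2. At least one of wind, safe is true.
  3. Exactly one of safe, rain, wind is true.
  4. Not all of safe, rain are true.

rain = False; wind = False; safe = True

  (1) wind=F, rain=F — same ✓
  (2) {wind, safe}: 1 true — at least one ✓
  (3) {safe, rain, wind}: 1 true — exactly one ✓
  (4) {safe, rain}: 1/2 true — not all ✓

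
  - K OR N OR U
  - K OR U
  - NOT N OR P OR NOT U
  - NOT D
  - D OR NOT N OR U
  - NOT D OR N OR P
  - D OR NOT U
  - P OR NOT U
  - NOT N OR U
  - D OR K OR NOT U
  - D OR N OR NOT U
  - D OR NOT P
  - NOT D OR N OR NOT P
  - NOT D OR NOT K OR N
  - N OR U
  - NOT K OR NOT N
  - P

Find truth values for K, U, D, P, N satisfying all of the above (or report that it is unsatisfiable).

Unsatisfiable

Case P = True:
  (NOT D) forces D = False.
  Clause (D OR NOT P) is falsified — contradiction.
Case P = False:
  Clause (P) is falsified — contradiction.
Both cases fail, so the formula is unsatisfiable.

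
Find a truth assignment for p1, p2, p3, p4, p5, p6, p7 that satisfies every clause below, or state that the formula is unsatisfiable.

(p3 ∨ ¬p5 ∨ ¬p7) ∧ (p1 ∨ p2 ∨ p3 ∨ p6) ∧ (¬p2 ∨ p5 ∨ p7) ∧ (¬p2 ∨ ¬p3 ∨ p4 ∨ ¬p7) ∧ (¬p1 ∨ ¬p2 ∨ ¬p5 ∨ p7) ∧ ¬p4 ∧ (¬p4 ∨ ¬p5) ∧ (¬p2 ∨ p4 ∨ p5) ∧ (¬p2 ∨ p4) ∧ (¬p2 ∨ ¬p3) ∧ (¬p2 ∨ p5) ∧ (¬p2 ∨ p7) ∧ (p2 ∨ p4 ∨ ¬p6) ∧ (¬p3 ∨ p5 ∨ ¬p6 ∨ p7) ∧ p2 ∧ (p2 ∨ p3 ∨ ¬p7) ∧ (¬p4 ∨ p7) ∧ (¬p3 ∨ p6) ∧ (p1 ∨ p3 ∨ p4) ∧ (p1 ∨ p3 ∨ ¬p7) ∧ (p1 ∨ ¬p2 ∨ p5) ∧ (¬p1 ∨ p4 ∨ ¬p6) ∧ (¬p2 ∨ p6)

Case p2 = True:
  (¬p4) forces p4 = False.
  Clause (¬p2 ∨ p4) is falsified — contradiction.
Case p2 = False:
  Clause (p2) is falsified — contradiction.
Both cases fail, so the formula is unsatisfiable.

Unsatisfiable — no assignment works.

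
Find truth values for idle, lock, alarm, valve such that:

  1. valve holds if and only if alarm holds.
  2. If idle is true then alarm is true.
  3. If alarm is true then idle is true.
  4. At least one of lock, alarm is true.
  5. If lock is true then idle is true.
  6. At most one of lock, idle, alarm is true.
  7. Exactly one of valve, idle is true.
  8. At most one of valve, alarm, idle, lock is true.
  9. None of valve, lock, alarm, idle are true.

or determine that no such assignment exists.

Unsatisfiable — no assignment works.

Case lock = True:
  Constraint (9) is violated (lock=T) — contradiction.
Case lock = False:
  (4) with lock=F forces alarm = True.
  Constraint (9) is violated (alarm=T) — contradiction.
Both cases fail — unsatisfiable.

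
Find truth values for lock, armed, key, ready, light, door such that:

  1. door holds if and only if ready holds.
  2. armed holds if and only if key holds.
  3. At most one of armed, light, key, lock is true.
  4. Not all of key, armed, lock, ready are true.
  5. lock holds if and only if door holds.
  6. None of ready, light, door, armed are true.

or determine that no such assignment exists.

lock=F; armed=F; key=F; ready=F; light=F; door=F

  (1) door=F, ready=F — same ✓
  (2) armed=F, key=F — same ✓
  (3) {armed, light, key, lock}: 0 true — at most one ✓
  (4) {key, armed, lock, ready}: 0/4 true — not all ✓
  (5) lock=F, door=F — same ✓
  (6) {ready, light, door, armed}: 0 true — none ✓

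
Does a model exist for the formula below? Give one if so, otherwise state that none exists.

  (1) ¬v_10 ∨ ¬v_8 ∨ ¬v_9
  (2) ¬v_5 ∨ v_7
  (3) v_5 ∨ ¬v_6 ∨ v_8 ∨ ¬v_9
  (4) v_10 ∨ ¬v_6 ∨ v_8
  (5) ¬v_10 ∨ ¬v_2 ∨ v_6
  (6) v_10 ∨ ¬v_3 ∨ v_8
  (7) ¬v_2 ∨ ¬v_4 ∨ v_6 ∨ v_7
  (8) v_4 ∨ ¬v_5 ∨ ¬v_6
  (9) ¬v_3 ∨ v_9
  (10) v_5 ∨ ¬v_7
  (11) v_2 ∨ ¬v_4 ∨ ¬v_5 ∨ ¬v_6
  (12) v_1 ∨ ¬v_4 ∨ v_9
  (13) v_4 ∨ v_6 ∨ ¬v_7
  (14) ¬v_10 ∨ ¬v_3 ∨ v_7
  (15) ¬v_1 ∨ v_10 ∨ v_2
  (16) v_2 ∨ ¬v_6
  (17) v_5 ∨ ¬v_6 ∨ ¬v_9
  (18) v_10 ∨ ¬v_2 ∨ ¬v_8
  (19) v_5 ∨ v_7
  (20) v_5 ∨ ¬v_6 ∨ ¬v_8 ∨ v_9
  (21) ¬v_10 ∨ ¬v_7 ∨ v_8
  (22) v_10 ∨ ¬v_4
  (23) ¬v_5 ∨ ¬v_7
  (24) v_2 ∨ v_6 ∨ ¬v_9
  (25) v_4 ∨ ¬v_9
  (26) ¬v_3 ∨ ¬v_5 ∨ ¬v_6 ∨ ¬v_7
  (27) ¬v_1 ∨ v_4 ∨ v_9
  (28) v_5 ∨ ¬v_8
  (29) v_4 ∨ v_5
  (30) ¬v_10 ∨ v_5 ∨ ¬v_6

Case v_5 = True:
  (¬v_5 ∨ v_7) forces v_7 = True.
  Clause (¬v_5 ∨ ¬v_7) is falsified — contradiction.
Case v_5 = False:
  (v_5 ∨ ¬v_7) forces v_7 = False.
  Clause (v_5 ∨ v_7) is falsified — contradiction.
Both cases fail, so the formula is unsatisfiable.

UNSATISFIABLE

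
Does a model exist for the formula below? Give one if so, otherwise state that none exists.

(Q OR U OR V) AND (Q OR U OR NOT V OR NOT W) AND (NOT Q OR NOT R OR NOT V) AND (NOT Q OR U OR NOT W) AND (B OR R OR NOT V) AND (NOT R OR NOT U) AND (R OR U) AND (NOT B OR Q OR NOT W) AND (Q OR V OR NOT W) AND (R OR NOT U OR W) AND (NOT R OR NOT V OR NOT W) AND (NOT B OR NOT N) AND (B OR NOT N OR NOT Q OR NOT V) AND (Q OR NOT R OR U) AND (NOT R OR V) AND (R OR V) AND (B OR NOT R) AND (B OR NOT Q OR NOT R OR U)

R = False; Q = True; N = False; B = True; W = True; U = True; V = True

Try R = True:
  (NOT R OR NOT U) forces U = False.
  (Q OR NOT R OR U) forces Q = True.
  (NOT Q OR NOT R OR NOT V) forces V = False.
  clause (NOT R OR V) is falsified — backtrack.
So R = False.
  then (R OR U) forces U = True.
  then (R OR NOT U OR W) forces W = True.
  then (R OR V) forces V = True.
  then (B OR R OR NOT V) forces B = True.
  then (NOT B OR Q OR NOT W) forces Q = True.
  then (NOT B OR NOT N) forces N = False.
All clauses satisfied.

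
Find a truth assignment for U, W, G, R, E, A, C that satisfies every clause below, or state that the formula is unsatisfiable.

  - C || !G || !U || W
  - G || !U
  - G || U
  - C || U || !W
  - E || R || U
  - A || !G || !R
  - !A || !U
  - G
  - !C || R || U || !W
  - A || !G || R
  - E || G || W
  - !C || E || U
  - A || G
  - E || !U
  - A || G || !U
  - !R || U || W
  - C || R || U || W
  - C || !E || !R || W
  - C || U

Unit clause (G) forces G = True.
Try U = True:
  (!A || !U) forces A = False.
  (A || !G || !R) forces R = False.
  clause (A || !G || R) is falsified — backtrack.
So U = False.
  then (C || U) forces C = True.
  then (!C || E || U) forces E = True.
Set W = True.
  then (!C || R || U || !W) forces R = True.
  then (A || !G || !R) forces A = True.
All clauses satisfied.

U=F, W=T, G=T, R=T, E=T, A=T, C=T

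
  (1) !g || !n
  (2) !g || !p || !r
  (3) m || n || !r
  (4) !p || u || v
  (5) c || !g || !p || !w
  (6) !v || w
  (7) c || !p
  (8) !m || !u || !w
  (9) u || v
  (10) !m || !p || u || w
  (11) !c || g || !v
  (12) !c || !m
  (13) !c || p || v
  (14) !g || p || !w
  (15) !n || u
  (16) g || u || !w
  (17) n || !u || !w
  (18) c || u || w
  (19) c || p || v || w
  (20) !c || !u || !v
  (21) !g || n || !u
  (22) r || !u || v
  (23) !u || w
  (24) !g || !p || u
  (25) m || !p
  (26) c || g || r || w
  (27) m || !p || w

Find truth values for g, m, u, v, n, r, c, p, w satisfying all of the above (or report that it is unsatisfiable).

Set g = False.
Set m = False.
  then (m || !p) forces p = False.
Try u = False:
  (u || v) forces v = True.
  (!v || w) forces w = True.
  clause (g || u || !w) is falsified — backtrack.
So u = True.
  then (!u || w) forces w = True.
  then (n || !u || !w) forces n = True.
Set v = True.
  then (!c || g || !v) forces c = False.
Set r = True.
All clauses satisfied.

g: False, m: False, u: True, v: True, n: True, r: True, c: False, p: False, w: True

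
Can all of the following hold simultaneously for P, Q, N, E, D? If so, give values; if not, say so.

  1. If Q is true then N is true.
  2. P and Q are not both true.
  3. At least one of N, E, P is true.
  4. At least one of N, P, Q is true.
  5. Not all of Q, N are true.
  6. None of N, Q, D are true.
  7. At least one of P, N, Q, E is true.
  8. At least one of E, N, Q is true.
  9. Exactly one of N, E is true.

P: True; Q: False; N: False; E: True; D: False

  (1) Q=F ⇒ N: vacuous ✓
  (2) P=T, Q=F — not both ✓
  (3) {N, E, P}: 2 true — at least one ✓
  (4) {N, P, Q}: 1 true — at least one ✓
  (5) {Q, N}: 0/2 true — not all ✓
  (6) {N, Q, D}: 0 true — none ✓
  (7) {P, N, Q, E}: 2 true — at least one ✓
  (8) {E, N, Q}: 1 true — at least one ✓
  (9) {N, E}: 1 true — exactly one ✓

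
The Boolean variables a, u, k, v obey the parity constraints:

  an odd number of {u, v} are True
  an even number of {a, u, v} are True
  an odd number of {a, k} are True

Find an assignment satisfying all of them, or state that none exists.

a = True, u = False, k = False, v = True

{u, v}: 1 true → odd ✓
{a, u, v}: 2 true → even ✓
{a, k}: 1 true → odd ✓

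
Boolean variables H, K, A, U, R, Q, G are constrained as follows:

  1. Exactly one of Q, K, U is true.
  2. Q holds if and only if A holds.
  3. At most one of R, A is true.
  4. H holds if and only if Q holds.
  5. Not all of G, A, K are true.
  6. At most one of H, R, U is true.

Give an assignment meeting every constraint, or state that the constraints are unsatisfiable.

H: False, K: True, A: False, U: False, R: False, Q: False, G: True

  (1) {Q, K, U}: 1 true — exactly one ✓
  (2) Q=F, A=F — same ✓
  (3) {R, A}: 0 true — at most one ✓
  (4) H=F, Q=F — same ✓
  (5) {G, A, K}: 2/3 true — not all ✓
  (6) {H, R, U}: 0 true — at most one ✓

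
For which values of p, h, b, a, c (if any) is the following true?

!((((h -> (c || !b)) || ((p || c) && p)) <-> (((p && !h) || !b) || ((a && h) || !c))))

p = False, h = True, b = True, a = False, c = True

  !((((h -> (c || !b)) || ((p || c) && p)) <-> (((p && !h) || !b) || ((a && h) || !c)))) = True
    ((h -> (c || !b)) || ((p || c) && p)) <-> (((p && !h) || !b) || ((a && h) || !c)) = False
      (h -> (c || !b)) || ((p || c) && p) = True
        h -> (c || !b) = True
          c || !b = True
            !b = False
        (p || c) && p = False
          p || c = True
      ((p && !h) || !b) || ((a && h) || !c) = False
        (p && !h) || !b = False
          p && !h = False
            !h = False
          !b = False
        (a && h) || !c = False
          a && h = False
          !c = False
The formula evaluates to True.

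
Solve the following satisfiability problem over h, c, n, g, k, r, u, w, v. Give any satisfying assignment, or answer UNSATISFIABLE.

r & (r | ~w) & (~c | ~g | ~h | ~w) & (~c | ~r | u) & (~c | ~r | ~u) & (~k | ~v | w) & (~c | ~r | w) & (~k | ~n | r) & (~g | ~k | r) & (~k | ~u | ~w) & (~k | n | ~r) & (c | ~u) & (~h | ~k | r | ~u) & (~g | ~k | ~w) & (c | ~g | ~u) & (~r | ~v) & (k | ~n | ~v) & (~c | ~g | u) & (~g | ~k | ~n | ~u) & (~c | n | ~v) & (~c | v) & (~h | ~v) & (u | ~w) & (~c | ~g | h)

Unit clause (r) forces r = True.
In (~r | ~v) only ~v is left, so v = False.
In (~c | v) only ~c is left, so c = False.
In (c | ~u) only ~u is left, so u = False.
In (u | ~w) only ~w is left, so w = False.
Set h = False.
Set n = False.
  then (~k | n | ~r) forces k = False.
Set g = True.
All clauses satisfied.

h = False, c = False, n = False, g = True, k = False, r = True, u = False, w = False, v = False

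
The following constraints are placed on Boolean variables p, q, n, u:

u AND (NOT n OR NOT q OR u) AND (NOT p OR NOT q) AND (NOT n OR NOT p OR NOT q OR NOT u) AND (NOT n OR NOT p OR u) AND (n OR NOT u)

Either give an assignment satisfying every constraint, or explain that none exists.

p: False; q: False; n: True; u: True

Unit clause (u) forces u = True.
In (n OR NOT u) only n is left, so n = True.
Set p = False.
Set q = False.
Check each clause:
  (u): u holds.
  (NOT n OR NOT q OR u): NOT q holds.
  (NOT p OR NOT q): NOT p holds.
  (NOT n OR NOT p OR NOT q OR NOT u): NOT p holds.
  (NOT n OR NOT p OR u): NOT p holds.
  (n OR NOT u): n holds.
All clauses satisfied.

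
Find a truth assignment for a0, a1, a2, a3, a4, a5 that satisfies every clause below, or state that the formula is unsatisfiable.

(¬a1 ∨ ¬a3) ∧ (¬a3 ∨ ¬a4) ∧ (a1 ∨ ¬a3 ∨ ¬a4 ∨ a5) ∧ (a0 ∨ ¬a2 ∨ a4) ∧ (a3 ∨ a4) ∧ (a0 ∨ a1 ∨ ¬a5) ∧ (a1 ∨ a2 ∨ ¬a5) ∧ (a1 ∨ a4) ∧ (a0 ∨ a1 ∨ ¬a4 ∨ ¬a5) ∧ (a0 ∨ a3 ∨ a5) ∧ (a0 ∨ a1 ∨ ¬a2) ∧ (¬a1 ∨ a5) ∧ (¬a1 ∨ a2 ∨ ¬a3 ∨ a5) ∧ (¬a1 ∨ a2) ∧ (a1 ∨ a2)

Set a0 = False.
Set a1 = True.
  then (¬a1 ∨ ¬a3) forces a3 = False.
  then (a3 ∨ a4) forces a4 = True.
  then (a0 ∨ a3 ∨ a5) forces a5 = True.
  then (¬a1 ∨ a2) forces a2 = True.
All clauses satisfied.

a0 = False, a1 = True, a2 = True, a3 = False, a4 = True, a5 = True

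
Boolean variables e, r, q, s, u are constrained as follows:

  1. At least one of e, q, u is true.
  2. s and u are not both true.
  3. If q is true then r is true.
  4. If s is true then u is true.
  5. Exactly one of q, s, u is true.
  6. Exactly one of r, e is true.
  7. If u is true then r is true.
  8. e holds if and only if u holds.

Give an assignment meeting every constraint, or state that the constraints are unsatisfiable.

e=F, r=T, q=T, s=F, u=F

  (1) {e, q, u}: 1 true — at least one ✓
  (2) s=F, u=F — not both ✓
  (3) q=T ⇒ r: T ✓
  (4) s=F ⇒ u: vacuous ✓
  (5) {q, s, u}: 1 true — exactly one ✓
  (6) {r, e}: 1 true — exactly one ✓
  (7) u=F ⇒ r: vacuous ✓
  (8) e=F, u=F — same ✓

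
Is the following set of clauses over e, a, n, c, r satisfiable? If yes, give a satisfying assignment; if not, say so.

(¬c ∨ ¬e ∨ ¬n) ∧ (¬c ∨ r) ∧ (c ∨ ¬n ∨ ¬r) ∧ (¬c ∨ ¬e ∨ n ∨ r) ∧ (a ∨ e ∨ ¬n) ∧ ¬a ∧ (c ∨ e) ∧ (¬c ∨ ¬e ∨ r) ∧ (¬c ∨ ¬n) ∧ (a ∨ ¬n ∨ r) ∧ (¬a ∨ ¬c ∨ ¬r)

e = True; a = False; n = False; c = True; r = True

Unit clause (¬a) forces a = False.
Set e = True.
Try n = True:
  (¬c ∨ ¬e ∨ ¬n) forces c = False.
  (c ∨ ¬n ∨ ¬r) forces r = False.
  clause (a ∨ ¬n ∨ r) is falsified — backtrack.
So n = False.
Set c = True.
  then (¬c ∨ r) forces r = True.
All clauses satisfied.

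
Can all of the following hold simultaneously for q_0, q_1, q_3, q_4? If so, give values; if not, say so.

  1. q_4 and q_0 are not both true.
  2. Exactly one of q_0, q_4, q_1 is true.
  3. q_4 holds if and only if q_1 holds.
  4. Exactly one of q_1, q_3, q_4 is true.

q_0=T; q_1=F; q_3=T; q_4=F

  (1) q_4=F, q_0=T — not both ✓
  (2) {q_0, q_4, q_1}: 1 true — exactly one ✓
  (3) q_4=F, q_1=F — same ✓
  (4) {q_1, q_3, q_4}: 1 true — exactly one ✓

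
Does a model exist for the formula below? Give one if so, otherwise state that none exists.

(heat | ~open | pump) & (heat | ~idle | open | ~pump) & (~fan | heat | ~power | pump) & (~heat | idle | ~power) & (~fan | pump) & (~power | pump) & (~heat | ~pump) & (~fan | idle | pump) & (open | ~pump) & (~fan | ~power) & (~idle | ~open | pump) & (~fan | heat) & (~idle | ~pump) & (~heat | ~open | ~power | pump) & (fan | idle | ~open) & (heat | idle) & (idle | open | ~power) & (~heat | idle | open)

heat = True, power = False, fan = False, open = False, pump = False, idle = True

Set heat = True.
  then (~heat | ~pump) forces pump = False.
  then (~fan | pump) forces fan = False.
  then (~power | pump) forces power = False.
Try open = True:
  (~idle | ~open | pump) forces idle = False.
  clause (fan | idle | ~open) is falsified — backtrack.
So open = False.
  then (~heat | idle | open) forces idle = True.
All clauses satisfied.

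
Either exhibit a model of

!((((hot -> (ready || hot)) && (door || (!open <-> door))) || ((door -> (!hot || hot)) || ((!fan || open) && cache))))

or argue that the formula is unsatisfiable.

UNSATISFIABLE

Case hot = True: the formula becomes !(((door || (!open <-> door)) || True)) = False.
Case hot = False: the formula becomes !(((door || (!open <-> door)) || True)) = False.
Both cases fail — unsatisfiable.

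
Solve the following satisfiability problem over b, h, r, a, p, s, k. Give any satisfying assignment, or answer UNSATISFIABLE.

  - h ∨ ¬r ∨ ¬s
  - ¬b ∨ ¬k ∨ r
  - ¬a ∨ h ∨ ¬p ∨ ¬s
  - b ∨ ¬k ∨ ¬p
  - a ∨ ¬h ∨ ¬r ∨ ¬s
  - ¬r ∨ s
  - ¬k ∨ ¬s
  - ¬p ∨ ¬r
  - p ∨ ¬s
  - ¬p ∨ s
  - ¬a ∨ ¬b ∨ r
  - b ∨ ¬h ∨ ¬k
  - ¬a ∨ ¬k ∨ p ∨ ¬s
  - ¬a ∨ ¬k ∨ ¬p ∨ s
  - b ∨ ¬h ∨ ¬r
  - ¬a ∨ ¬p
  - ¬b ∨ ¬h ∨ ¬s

Set b = False.
Set h = False.
Try r = True:
  (h ∨ ¬r ∨ ¬s) forces s = False.
  clause (¬r ∨ s) is falsified — backtrack.
So r = False.
Set a = False.
Set p = False.
  then (p ∨ ¬s) forces s = False.
Set k = True.
All clauses satisfied.

b: False, h: False, r: False, a: False, p: False, s: False, k: True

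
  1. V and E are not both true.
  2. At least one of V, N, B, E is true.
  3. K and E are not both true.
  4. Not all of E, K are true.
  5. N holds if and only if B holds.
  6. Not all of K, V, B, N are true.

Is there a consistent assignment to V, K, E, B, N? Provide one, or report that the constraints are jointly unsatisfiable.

V = True, K = False, E = False, B = True, N = True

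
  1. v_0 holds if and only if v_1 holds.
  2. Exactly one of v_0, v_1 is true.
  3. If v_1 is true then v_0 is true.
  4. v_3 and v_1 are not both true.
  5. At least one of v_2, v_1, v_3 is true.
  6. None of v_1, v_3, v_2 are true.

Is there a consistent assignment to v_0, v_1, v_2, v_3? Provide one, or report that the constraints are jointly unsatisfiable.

Case v_1 = True:
  Constraint (6) is violated (v_1=T) — contradiction.
Case v_1 = False:
  (1) with v_1=F forces v_0 = False.
  Constraint (2) is violated (v_0=F, v_1=F) — contradiction.
Both cases fail — unsatisfiable.

Unsatisfiable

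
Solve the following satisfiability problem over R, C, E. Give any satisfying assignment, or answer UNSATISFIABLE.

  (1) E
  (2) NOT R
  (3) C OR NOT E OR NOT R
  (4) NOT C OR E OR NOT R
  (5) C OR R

R: False, C: True, E: True

Unit clause (E) forces E = True.
Unit clause (NOT R) forces R = False.
In (C OR R) only C is left, so C = True.
All clauses satisfied.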